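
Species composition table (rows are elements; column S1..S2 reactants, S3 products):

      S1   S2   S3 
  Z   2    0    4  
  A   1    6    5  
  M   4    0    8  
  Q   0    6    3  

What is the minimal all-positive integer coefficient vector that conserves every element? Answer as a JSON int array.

Z: 4·2+1·0 = 8 | 2·4 = 8
A: 4·1+1·6 = 10 | 2·5 = 10
M: 4·4+1·0 = 16 | 2·8 = 16
Q: 4·0+1·6 = 6 | 2·3 = 6
gcd(4,1,2) = 1

Coefficients: [4, 1, 2]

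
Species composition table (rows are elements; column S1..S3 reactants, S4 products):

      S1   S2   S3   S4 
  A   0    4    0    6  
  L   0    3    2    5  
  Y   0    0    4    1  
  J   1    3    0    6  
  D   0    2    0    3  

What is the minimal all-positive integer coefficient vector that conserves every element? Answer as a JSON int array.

Coefficients: [6, 6, 1, 4]

A: 6·0+6·4+1·0 = 24 | 4·6 = 24
L: 6·0+6·3+1·2 = 20 | 4·5 = 20
Y: 6·0+6·0+1·4 = 4 | 4·1 = 4
J: 6·1+6·3+1·0 = 24 | 4·6 = 24
D: 6·0+6·2+1·0 = 12 | 4·3 = 12
gcd(6,6,1,4) = 1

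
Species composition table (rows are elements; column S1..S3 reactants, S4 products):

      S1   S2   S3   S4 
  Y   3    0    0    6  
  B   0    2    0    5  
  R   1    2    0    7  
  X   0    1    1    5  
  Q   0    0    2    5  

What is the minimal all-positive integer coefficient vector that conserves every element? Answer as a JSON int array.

Coefficients: [4, 5, 5, 2]

Y: 4·3+5·0+5·0 = 12 | 2·6 = 12
B: 4·0+5·2+5·0 = 10 | 2·5 = 10
R: 4·1+5·2+5·0 = 14 | 2·7 = 14
X: 4·0+5·1+5·1 = 10 | 2·5 = 10
Q: 4·0+5·0+5·2 = 10 | 2·5 = 10
gcd(4,5,5,2) = 1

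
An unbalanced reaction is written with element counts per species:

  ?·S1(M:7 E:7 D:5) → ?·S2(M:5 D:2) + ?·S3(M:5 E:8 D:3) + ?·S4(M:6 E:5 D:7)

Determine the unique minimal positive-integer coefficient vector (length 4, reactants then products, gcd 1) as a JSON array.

Coefficients: [3, 1, 2, 1]

M: 3·7 = 21 | 1·5+2·5+1·6 = 21
E: 3·7 = 21 | 1·0+2·8+1·5 = 21
D: 3·5 = 15 | 1·2+2·3+1·7 = 15
gcd(3,1,2,1) = 1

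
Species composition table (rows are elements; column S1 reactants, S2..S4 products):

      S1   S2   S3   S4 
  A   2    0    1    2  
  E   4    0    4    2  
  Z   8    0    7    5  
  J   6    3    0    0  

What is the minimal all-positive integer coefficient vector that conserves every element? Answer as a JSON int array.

Coefficients: [3, 6, 2, 2]

A: 3·2 = 6 | 6·0+2·1+2·2 = 6
E: 3·4 = 12 | 6·0+2·4+2·2 = 12
Z: 3·8 = 24 | 6·0+2·7+2·5 = 24
J: 3·6 = 18 | 6·3+2·0+2·0 = 18
gcd(3,6,2,2) = 1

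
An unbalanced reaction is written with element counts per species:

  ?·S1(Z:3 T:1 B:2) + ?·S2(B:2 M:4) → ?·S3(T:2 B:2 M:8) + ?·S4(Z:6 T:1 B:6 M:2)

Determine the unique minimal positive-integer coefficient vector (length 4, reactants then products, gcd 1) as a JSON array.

Coefficients: [4, 3, 1, 2]

Z: 4·3+3·0 = 12 | 1·0+2·6 = 12
T: 4·1+3·0 = 4 | 1·2+2·1 = 4
B: 4·2+3·2 = 14 | 1·2+2·6 = 14
M: 4·0+3·4 = 12 | 1·8+2·2 = 12
gcd(4,3,1,2) = 1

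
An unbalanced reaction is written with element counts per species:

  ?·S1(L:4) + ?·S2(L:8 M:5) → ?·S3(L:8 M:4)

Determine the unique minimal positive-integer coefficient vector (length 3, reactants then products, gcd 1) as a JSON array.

L: 2·4+4·8 = 40 | 5·8 = 40
M: 2·0+4·5 = 20 | 5·4 = 20
gcd(2,4,5) = 1

Coefficients: [2, 4, 5]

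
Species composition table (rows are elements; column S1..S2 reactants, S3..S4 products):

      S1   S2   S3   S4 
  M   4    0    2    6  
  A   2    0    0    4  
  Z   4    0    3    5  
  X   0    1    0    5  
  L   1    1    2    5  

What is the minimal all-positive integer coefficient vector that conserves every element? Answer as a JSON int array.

M: 2·4+5·0 = 8 | 1·2+1·6 = 8
A: 2·2+5·0 = 4 | 1·0+1·4 = 4
Z: 2·4+5·0 = 8 | 1·3+1·5 = 8
X: 2·0+5·1 = 5 | 1·0+1·5 = 5
L: 2·1+5·1 = 7 | 1·2+1·5 = 7
gcd(2,5,1,1) = 1

Coefficients: [2, 5, 1, 1]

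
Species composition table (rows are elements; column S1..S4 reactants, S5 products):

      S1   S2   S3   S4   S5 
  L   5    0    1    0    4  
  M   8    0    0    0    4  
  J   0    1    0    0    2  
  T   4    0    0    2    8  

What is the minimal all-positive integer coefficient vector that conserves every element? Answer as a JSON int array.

Coefficients: [1, 4, 3, 6, 2]

L: 1·5+4·0+3·1+6·0 = 8 | 2·4 = 8
M: 1·8+4·0+3·0+6·0 = 8 | 2·4 = 8
J: 1·0+4·1+3·0+6·0 = 4 | 2·2 = 4
T: 1·4+4·0+3·0+6·2 = 16 | 2·8 = 16
gcd(1,4,3,6,2) = 1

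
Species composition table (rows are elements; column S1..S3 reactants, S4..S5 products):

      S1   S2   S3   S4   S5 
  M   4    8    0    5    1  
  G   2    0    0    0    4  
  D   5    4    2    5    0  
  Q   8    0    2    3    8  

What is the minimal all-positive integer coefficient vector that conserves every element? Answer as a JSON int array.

Coefficients: [4, 2, 1, 6, 2]

M: 4·4+2·8+1·0 = 32 | 6·5+2·1 = 32
G: 4·2+2·0+1·0 = 8 | 6·0+2·4 = 8
D: 4·5+2·4+1·2 = 30 | 6·5+2·0 = 30
Q: 4·8+2·0+1·2 = 34 | 6·3+2·8 = 34
gcd(4,2,1,6,2) = 1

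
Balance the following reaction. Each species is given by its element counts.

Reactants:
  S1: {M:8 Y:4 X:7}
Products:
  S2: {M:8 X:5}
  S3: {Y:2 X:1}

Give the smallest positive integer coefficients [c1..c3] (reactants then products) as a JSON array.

Coefficients: [1, 1, 2]

M: 1·8 = 8 | 1·8+2·0 = 8
Y: 1·4 = 4 | 1·0+2·2 = 4
X: 1·7 = 7 | 1·5+2·1 = 7
gcd(1,1,2) = 1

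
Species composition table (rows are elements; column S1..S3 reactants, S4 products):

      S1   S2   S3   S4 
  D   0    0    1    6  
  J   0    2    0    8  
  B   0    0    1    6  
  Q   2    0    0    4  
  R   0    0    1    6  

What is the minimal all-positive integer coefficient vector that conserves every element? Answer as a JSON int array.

Coefficients: [2, 4, 6, 1]

D: 2·0+4·0+6·1 = 6 | 1·6 = 6
J: 2·0+4·2+6·0 = 8 | 1·8 = 8
B: 2·0+4·0+6·1 = 6 | 1·6 = 6
Q: 2·2+4·0+6·0 = 4 | 1·4 = 4
R: 2·0+4·0+6·1 = 6 | 1·6 = 6
gcd(2,4,6,1) = 1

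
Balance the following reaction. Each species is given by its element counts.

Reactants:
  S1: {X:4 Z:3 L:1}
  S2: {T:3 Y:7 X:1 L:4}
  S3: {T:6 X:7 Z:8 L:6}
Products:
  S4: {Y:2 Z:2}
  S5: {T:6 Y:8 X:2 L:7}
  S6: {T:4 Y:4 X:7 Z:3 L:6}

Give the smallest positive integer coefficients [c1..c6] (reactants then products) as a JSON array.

Coefficients: [3, 4, 1, 4, 1, 3]

T: 3·0+4·3+1·6 = 18 | 4·0+1·6+3·4 = 18
Y: 3·0+4·7+1·0 = 28 | 4·2+1·8+3·4 = 28
X: 3·4+4·1+1·7 = 23 | 4·0+1·2+3·7 = 23
Z: 3·3+4·0+1·8 = 17 | 4·2+1·0+3·3 = 17
L: 3·1+4·4+1·6 = 25 | 4·0+1·7+3·6 = 25
gcd(3,4,1,4,1,3) = 1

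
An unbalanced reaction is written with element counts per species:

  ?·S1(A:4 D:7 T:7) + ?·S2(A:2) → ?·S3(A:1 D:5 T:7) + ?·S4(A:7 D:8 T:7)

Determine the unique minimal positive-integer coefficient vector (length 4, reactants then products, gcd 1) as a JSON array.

A: 6·4+3·2 = 30 | 2·1+4·7 = 30
D: 6·7+3·0 = 42 | 2·5+4·8 = 42
T: 6·7+3·0 = 42 | 2·7+4·7 = 42
gcd(6,3,2,4) = 1

Coefficients: [6, 3, 2, 4]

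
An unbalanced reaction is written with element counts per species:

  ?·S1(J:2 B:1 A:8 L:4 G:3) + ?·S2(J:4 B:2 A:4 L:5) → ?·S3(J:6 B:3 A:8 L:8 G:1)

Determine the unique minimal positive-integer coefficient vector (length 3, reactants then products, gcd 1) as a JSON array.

Coefficients: [1, 4, 3]

J: 1·2+4·4 = 18 | 3·6 = 18
B: 1·1+4·2 = 9 | 3·3 = 9
A: 1·8+4·4 = 24 | 3·8 = 24
L: 1·4+4·5 = 24 | 3·8 = 24
G: 1·3+4·0 = 3 | 3·1 = 3
gcd(1,4,3) = 1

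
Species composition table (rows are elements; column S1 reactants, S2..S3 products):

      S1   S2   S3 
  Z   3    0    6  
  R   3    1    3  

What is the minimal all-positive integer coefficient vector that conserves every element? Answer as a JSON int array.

Z: 2·3 = 6 | 3·0+1·6 = 6
R: 2·3 = 6 | 3·1+1·3 = 6
gcd(2,3,1) = 1

Coefficients: [2, 3, 1]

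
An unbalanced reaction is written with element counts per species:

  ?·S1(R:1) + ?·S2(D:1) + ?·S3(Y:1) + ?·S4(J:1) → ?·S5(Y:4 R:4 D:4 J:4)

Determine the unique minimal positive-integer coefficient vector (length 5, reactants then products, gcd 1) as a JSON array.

Coefficients: [4, 4, 4, 4, 1]

Y: 4·0+4·0+4·1+4·0 = 4 | 1·4 = 4
R: 4·1+4·0+4·0+4·0 = 4 | 1·4 = 4
D: 4·0+4·1+4·0+4·0 = 4 | 1·4 = 4
J: 4·0+4·0+4·0+4·1 = 4 | 1·4 = 4
gcd(4,4,4,4,1) = 1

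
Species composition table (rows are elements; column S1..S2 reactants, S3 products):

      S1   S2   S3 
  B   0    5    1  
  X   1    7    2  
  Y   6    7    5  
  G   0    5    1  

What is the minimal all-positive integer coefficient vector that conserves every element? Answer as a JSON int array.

B: 3·0+1·5 = 5 | 5·1 = 5
X: 3·1+1·7 = 10 | 5·2 = 10
Y: 3·6+1·7 = 25 | 5·5 = 25
G: 3·0+1·5 = 5 | 5·1 = 5
gcd(3,1,5) = 1

Coefficients: [3, 1, 5]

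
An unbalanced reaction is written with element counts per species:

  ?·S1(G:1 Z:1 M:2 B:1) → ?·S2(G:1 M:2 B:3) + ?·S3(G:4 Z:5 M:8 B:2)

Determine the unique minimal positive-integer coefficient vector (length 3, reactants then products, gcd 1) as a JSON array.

G: 5·1 = 5 | 1·1+1·4 = 5
Z: 5·1 = 5 | 1·0+1·5 = 5
M: 5·2 = 10 | 1·2+1·8 = 10
B: 5·1 = 5 | 1·3+1·2 = 5
gcd(5,1,1) = 1

Coefficients: [5, 1, 1]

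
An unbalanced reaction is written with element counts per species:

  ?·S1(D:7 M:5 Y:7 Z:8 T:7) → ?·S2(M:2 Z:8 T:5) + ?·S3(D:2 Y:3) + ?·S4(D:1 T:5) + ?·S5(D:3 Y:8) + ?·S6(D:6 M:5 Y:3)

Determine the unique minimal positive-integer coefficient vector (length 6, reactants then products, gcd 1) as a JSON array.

D: 5·7 = 35 | 5·0+6·2+2·1+1·3+3·6 = 35
M: 5·5 = 25 | 5·2+6·0+2·0+1·0+3·5 = 25
Y: 5·7 = 35 | 5·0+6·3+2·0+1·8+3·3 = 35
Z: 5·8 = 40 | 5·8+6·0+2·0+1·0+3·0 = 40
T: 5·7 = 35 | 5·5+6·0+2·5+1·0+3·0 = 35
gcd(5,5,6,2,1,3) = 1

Coefficients: [5, 5, 6, 2, 1, 3]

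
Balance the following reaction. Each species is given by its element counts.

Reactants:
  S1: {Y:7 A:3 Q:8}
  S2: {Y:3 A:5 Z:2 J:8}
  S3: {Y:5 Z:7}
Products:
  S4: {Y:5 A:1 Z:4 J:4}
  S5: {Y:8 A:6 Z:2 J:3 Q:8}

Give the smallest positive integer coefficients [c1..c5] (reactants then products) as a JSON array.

Y: 4·7+3·3+2·5 = 47 | 3·5+4·8 = 47
A: 4·3+3·5+2·0 = 27 | 3·1+4·6 = 27
Z: 4·0+3·2+2·7 = 20 | 3·4+4·2 = 20
J: 4·0+3·8+2·0 = 24 | 3·4+4·3 = 24
Q: 4·8+3·0+2·0 = 32 | 3·0+4·8 = 32
gcd(4,3,2,3,4) = 1

Coefficients: [4, 3, 2, 3, 4]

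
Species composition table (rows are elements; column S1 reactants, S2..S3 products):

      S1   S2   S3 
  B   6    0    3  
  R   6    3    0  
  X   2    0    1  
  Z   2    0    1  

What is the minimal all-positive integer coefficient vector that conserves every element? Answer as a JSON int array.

B: 1·6 = 6 | 2·0+2·3 = 6
R: 1·6 = 6 | 2·3+2·0 = 6
X: 1·2 = 2 | 2·0+2·1 = 2
Z: 1·2 = 2 | 2·0+2·1 = 2
gcd(1,2,2) = 1

Coefficients: [1, 2, 2]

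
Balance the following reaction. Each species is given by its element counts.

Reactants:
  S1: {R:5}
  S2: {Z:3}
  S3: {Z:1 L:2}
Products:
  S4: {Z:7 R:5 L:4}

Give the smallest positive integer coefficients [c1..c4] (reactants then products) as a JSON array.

Coefficients: [3, 5, 6, 3]

Z: 3·0+5·3+6·1 = 21 | 3·7 = 21
R: 3·5+5·0+6·0 = 15 | 3·5 = 15
L: 3·0+5·0+6·2 = 12 | 3·4 = 12
gcd(3,5,6,3) = 1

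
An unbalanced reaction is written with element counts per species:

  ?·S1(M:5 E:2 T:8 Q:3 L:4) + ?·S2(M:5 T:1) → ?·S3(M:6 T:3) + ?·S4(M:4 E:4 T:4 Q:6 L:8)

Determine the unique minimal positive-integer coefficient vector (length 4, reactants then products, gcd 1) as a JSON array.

Coefficients: [2, 6, 6, 1]

M: 2·5+6·5 = 40 | 6·6+1·4 = 40
E: 2·2+6·0 = 4 | 6·0+1·4 = 4
T: 2·8+6·1 = 22 | 6·3+1·4 = 22
Q: 2·3+6·0 = 6 | 6·0+1·6 = 6
L: 2·4+6·0 = 8 | 6·0+1·8 = 8
gcd(2,6,6,1) = 1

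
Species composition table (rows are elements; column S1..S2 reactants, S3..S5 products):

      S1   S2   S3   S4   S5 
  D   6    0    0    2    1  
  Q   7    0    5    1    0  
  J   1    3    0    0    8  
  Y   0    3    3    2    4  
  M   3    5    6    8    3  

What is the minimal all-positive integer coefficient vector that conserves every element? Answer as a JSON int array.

Coefficients: [1, 5, 1, 2, 2]

D: 1·6+5·0 = 6 | 1·0+2·2+2·1 = 6
Q: 1·7+5·0 = 7 | 1·5+2·1+2·0 = 7
J: 1·1+5·3 = 16 | 1·0+2·0+2·8 = 16
Y: 1·0+5·3 = 15 | 1·3+2·2+2·4 = 15
M: 1·3+5·5 = 28 | 1·6+2·8+2·3 = 28
gcd(1,5,1,2,2) = 1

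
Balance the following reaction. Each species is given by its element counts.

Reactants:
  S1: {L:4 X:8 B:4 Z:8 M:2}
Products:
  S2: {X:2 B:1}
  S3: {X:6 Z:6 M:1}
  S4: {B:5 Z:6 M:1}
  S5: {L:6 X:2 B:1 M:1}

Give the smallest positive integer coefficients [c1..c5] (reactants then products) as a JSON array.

Coefficients: [6, 5, 5, 3, 4]

L: 6·4 = 24 | 5·0+5·0+3·0+4·6 = 24
X: 6·8 = 48 | 5·2+5·6+3·0+4·2 = 48
B: 6·4 = 24 | 5·1+5·0+3·5+4·1 = 24
Z: 6·8 = 48 | 5·0+5·6+3·6+4·0 = 48
M: 6·2 = 12 | 5·0+5·1+3·1+4·1 = 12
gcd(6,5,5,3,4) = 1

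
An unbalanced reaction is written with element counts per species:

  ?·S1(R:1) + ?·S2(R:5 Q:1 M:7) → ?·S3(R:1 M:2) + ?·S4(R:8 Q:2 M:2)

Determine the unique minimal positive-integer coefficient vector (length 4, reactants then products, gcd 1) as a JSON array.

Coefficients: [4, 2, 6, 1]

R: 4·1+2·5 = 14 | 6·1+1·8 = 14
Q: 4·0+2·1 = 2 | 6·0+1·2 = 2
M: 4·0+2·7 = 14 | 6·2+1·2 = 14
gcd(4,2,6,1) = 1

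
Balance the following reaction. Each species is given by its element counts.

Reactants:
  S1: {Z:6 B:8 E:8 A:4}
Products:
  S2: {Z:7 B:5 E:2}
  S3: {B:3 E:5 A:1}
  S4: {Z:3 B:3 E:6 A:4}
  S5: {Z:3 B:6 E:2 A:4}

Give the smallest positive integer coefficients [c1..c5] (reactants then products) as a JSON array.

Z: 6·6 = 36 | 3·7+4·0+3·3+2·3 = 36
B: 6·8 = 48 | 3·5+4·3+3·3+2·6 = 48
E: 6·8 = 48 | 3·2+4·5+3·6+2·2 = 48
A: 6·4 = 24 | 3·0+4·1+3·4+2·4 = 24
gcd(6,3,4,3,2) = 1

Coefficients: [6, 3, 4, 3, 2]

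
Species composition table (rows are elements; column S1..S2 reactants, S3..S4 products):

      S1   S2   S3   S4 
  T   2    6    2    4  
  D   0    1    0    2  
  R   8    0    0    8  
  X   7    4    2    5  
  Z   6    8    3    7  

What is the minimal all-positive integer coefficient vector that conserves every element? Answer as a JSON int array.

Coefficients: [1, 2, 5, 1]

T: 1·2+2·6 = 14 | 5·2+1·4 = 14
D: 1·0+2·1 = 2 | 5·0+1·2 = 2
R: 1·8+2·0 = 8 | 5·0+1·8 = 8
X: 1·7+2·4 = 15 | 5·2+1·5 = 15
Z: 1·6+2·8 = 22 | 5·3+1·7 = 22
gcd(1,2,5,1) = 1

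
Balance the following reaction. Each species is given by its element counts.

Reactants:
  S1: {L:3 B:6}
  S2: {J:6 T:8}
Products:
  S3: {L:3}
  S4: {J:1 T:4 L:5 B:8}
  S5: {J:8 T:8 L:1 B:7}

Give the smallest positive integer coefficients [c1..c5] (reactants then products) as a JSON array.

J: 5·0+3·6 = 18 | 1·0+2·1+2·8 = 18
T: 5·0+3·8 = 24 | 1·0+2·4+2·8 = 24
L: 5·3+3·0 = 15 | 1·3+2·5+2·1 = 15
B: 5·6+3·0 = 30 | 1·0+2·8+2·7 = 30
gcd(5,3,1,2,2) = 1

Coefficients: [5, 3, 1, 2, 2]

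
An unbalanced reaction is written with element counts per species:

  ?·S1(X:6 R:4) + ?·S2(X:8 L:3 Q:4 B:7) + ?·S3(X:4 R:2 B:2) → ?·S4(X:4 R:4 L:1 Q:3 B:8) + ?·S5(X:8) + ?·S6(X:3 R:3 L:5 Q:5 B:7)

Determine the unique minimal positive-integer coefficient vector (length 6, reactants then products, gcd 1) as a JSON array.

Coefficients: [3, 4, 1, 2, 5, 2]

X: 3·6+4·8+1·4 = 54 | 2·4+5·8+2·3 = 54
R: 3·4+4·0+1·2 = 14 | 2·4+5·0+2·3 = 14
L: 3·0+4·3+1·0 = 12 | 2·1+5·0+2·5 = 12
Q: 3·0+4·4+1·0 = 16 | 2·3+5·0+2·5 = 16
B: 3·0+4·7+1·2 = 30 | 2·8+5·0+2·7 = 30
gcd(3,4,1,2,5,2) = 1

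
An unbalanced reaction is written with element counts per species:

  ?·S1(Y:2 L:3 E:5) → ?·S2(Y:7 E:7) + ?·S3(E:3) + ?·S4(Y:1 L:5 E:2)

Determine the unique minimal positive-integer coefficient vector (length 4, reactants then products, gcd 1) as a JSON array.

Y: 5·2 = 10 | 1·7+4·0+3·1 = 10
L: 5·3 = 15 | 1·0+4·0+3·5 = 15
E: 5·5 = 25 | 1·7+4·3+3·2 = 25
gcd(5,1,4,3) = 1

Coefficients: [5, 1, 4, 3]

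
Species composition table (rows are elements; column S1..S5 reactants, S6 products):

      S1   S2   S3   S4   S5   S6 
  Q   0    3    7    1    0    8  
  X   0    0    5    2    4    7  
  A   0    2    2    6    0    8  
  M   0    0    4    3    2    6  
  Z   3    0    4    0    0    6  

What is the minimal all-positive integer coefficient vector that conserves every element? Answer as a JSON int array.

Q: 6·0+5·3+3·7+4·1+3·0 = 40 | 5·8 = 40
X: 6·0+5·0+3·5+4·2+3·4 = 35 | 5·7 = 35
A: 6·0+5·2+3·2+4·6+3·0 = 40 | 5·8 = 40
M: 6·0+5·0+3·4+4·3+3·2 = 30 | 5·6 = 30
Z: 6·3+5·0+3·4+4·0+3·0 = 30 | 5·6 = 30
gcd(6,5,3,4,3,5) = 1

Coefficients: [6, 5, 3, 4, 3, 5]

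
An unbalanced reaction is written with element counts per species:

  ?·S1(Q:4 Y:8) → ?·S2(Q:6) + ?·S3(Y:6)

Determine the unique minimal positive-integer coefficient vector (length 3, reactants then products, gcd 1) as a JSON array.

Coefficients: [3, 2, 4]

Q: 3·4 = 12 | 2·6+4·0 = 12
Y: 3·8 = 24 | 2·0+4·6 = 24
gcd(3,2,4) = 1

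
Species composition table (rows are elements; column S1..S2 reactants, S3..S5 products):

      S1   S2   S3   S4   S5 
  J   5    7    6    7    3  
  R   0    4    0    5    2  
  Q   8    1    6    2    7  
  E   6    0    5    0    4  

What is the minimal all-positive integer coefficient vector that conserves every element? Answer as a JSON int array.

Coefficients: [4, 3, 4, 2, 1]

J: 4·5+3·7 = 41 | 4·6+2·7+1·3 = 41
R: 4·0+3·4 = 12 | 4·0+2·5+1·2 = 12
Q: 4·8+3·1 = 35 | 4·6+2·2+1·7 = 35
E: 4·6+3·0 = 24 | 4·5+2·0+1·4 = 24
gcd(4,3,4,2,1) = 1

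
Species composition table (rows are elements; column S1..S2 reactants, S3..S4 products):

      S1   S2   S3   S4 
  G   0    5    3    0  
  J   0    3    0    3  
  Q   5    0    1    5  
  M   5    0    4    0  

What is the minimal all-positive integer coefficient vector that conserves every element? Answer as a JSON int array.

G: 4·0+3·5 = 15 | 5·3+3·0 = 15
J: 4·0+3·3 = 9 | 5·0+3·3 = 9
Q: 4·5+3·0 = 20 | 5·1+3·5 = 20
M: 4·5+3·0 = 20 | 5·4+3·0 = 20
gcd(4,3,5,3) = 1

Coefficients: [4, 3, 5, 3]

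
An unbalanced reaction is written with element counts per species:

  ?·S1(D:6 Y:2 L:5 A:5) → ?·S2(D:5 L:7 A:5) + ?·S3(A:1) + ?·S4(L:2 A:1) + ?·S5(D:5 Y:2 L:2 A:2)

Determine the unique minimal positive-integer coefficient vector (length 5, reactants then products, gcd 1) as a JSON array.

D: 5·6 = 30 | 1·5+6·0+4·0+5·5 = 30
Y: 5·2 = 10 | 1·0+6·0+4·0+5·2 = 10
L: 5·5 = 25 | 1·7+6·0+4·2+5·2 = 25
A: 5·5 = 25 | 1·5+6·1+4·1+5·2 = 25
gcd(5,1,6,4,5) = 1

Coefficients: [5, 1, 6, 4, 5]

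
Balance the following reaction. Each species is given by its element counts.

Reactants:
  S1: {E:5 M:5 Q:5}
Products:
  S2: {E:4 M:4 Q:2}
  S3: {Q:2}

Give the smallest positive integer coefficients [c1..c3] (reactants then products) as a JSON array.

E: 4·5 = 20 | 5·4+5·0 = 20
M: 4·5 = 20 | 5·4+5·0 = 20
Q: 4·5 = 20 | 5·2+5·2 = 20
gcd(4,5,5) = 1

Coefficients: [4, 5, 5]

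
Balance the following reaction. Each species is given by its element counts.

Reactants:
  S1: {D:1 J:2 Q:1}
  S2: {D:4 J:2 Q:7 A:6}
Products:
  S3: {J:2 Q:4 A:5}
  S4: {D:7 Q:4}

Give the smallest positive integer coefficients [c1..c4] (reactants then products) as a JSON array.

Coefficients: [1, 5, 6, 3]

D: 1·1+5·4 = 21 | 6·0+3·7 = 21
J: 1·2+5·2 = 12 | 6·2+3·0 = 12
Q: 1·1+5·7 = 36 | 6·4+3·4 = 36
A: 1·0+5·6 = 30 | 6·5+3·0 = 30
gcd(1,5,6,3) = 1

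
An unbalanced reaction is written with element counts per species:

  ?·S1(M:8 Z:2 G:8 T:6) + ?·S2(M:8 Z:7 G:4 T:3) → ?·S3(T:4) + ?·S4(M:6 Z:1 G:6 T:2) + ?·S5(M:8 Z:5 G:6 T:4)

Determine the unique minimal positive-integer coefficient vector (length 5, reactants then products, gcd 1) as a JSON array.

Coefficients: [5, 2, 3, 4, 4]

M: 5·8+2·8 = 56 | 3·0+4·6+4·8 = 56
Z: 5·2+2·7 = 24 | 3·0+4·1+4·5 = 24
G: 5·8+2·4 = 48 | 3·0+4·6+4·6 = 48
T: 5·6+2·3 = 36 | 3·4+4·2+4·4 = 36
gcd(5,2,3,4,4) = 1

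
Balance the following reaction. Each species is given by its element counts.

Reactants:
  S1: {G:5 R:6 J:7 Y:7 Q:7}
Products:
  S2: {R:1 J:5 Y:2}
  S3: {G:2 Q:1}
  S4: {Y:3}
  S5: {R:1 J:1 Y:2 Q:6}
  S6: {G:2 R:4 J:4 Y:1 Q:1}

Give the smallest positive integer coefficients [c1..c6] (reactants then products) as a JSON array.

G: 4·5 = 20 | 1·0+5·2+5·0+3·0+5·2 = 20
R: 4·6 = 24 | 1·1+5·0+5·0+3·1+5·4 = 24
J: 4·7 = 28 | 1·5+5·0+5·0+3·1+5·4 = 28
Y: 4·7 = 28 | 1·2+5·0+5·3+3·2+5·1 = 28
Q: 4·7 = 28 | 1·0+5·1+5·0+3·6+5·1 = 28
gcd(4,1,5,5,3,5) = 1

Coefficients: [4, 1, 5, 5, 3, 5]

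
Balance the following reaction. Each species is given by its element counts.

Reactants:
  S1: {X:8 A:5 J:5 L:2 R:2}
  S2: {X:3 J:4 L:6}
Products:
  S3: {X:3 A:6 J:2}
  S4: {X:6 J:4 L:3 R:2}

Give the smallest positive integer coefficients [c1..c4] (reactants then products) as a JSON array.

Coefficients: [6, 1, 5, 6]

X: 6·8+1·3 = 51 | 5·3+6·6 = 51
A: 6·5+1·0 = 30 | 5·6+6·0 = 30
J: 6·5+1·4 = 34 | 5·2+6·4 = 34
L: 6·2+1·6 = 18 | 5·0+6·3 = 18
R: 6·2+1·0 = 12 | 5·0+6·2 = 12
gcd(6,1,5,6) = 1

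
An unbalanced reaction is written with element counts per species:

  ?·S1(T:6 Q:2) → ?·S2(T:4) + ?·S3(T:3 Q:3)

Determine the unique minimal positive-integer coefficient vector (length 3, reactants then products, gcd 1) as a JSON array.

T: 3·6 = 18 | 3·4+2·3 = 18
Q: 3·2 = 6 | 3·0+2·3 = 6
gcd(3,3,2) = 1

Coefficients: [3, 3, 2]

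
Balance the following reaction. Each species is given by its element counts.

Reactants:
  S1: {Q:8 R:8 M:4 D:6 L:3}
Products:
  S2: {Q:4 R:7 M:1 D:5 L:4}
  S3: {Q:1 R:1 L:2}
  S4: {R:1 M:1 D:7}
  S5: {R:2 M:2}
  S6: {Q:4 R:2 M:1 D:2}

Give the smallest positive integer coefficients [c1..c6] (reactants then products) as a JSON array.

Q: 4·8 = 32 | 1·4+4·1+1·0+4·0+6·4 = 32
R: 4·8 = 32 | 1·7+4·1+1·1+4·2+6·2 = 32
M: 4·4 = 16 | 1·1+4·0+1·1+4·2+6·1 = 16
D: 4·6 = 24 | 1·5+4·0+1·7+4·0+6·2 = 24
L: 4·3 = 12 | 1·4+4·2+1·0+4·0+6·0 = 12
gcd(4,1,4,1,4,6) = 1

Coefficients: [4, 1, 4, 1, 4, 6]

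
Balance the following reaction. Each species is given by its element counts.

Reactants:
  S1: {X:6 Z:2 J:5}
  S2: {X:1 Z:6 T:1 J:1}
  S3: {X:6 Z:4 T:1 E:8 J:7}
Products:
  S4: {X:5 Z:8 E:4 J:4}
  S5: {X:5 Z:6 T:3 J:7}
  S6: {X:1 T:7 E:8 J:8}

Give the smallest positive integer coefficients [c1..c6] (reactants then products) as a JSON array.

Coefficients: [1, 6, 4, 6, 1, 1]

X: 1·6+6·1+4·6 = 36 | 6·5+1·5+1·1 = 36
Z: 1·2+6·6+4·4 = 54 | 6·8+1·6+1·0 = 54
T: 1·0+6·1+4·1 = 10 | 6·0+1·3+1·7 = 10
E: 1·0+6·0+4·8 = 32 | 6·4+1·0+1·8 = 32
J: 1·5+6·1+4·7 = 39 | 6·4+1·7+1·8 = 39
gcd(1,6,4,6,1,1) = 1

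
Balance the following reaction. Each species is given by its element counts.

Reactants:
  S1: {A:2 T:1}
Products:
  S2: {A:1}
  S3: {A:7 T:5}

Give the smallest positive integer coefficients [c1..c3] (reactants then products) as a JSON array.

A: 5·2 = 10 | 3·1+1·7 = 10
T: 5·1 = 5 | 3·0+1·5 = 5
gcd(5,3,1) = 1

Coefficients: [5, 3, 1]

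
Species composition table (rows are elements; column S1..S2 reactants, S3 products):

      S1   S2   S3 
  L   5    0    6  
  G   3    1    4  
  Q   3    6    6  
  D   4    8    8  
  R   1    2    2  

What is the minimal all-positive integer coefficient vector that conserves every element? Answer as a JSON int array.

Coefficients: [6, 2, 5]

L: 6·5+2·0 = 30 | 5·6 = 30
G: 6·3+2·1 = 20 | 5·4 = 20
Q: 6·3+2·6 = 30 | 5·6 = 30
D: 6·4+2·8 = 40 | 5·8 = 40
R: 6·1+2·2 = 10 | 5·2 = 10
gcd(6,2,5) = 1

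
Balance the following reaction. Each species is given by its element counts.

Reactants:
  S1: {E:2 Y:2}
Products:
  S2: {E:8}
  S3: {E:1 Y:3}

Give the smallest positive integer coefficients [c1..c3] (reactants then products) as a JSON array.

Coefficients: [6, 1, 4]

E: 6·2 = 12 | 1·8+4·1 = 12
Y: 6·2 = 12 | 1·0+4·3 = 12
gcd(6,1,4) = 1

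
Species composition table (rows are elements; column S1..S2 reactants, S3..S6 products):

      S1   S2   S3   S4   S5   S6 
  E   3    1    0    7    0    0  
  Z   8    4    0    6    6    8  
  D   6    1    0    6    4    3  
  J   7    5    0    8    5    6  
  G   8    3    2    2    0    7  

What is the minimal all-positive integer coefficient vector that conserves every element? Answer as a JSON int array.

E: 2·3+1·1 = 7 | 5·0+1·7+1·0+1·0 = 7
Z: 2·8+1·4 = 20 | 5·0+1·6+1·6+1·8 = 20
D: 2·6+1·1 = 13 | 5·0+1·6+1·4+1·3 = 13
J: 2·7+1·5 = 19 | 5·0+1·8+1·5+1·6 = 19
G: 2·8+1·3 = 19 | 5·2+1·2+1·0+1·7 = 19
gcd(2,1,5,1,1,1) = 1

Coefficients: [2, 1, 5, 1, 1, 1]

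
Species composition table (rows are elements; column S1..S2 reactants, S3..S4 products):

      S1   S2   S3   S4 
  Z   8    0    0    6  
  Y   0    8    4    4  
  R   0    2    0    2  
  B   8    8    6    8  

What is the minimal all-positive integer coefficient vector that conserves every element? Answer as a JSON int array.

Coefficients: [3, 4, 4, 4]

Z: 3·8+4·0 = 24 | 4·0+4·6 = 24
Y: 3·0+4·8 = 32 | 4·4+4·4 = 32
R: 3·0+4·2 = 8 | 4·0+4·2 = 8
B: 3·8+4·8 = 56 | 4·6+4·8 = 56
gcd(3,4,4,4) = 1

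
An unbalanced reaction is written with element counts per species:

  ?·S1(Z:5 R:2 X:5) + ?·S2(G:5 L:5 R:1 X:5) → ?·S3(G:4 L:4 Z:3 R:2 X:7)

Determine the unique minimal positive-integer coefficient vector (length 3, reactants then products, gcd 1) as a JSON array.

G: 3·0+4·5 = 20 | 5·4 = 20
L: 3·0+4·5 = 20 | 5·4 = 20
Z: 3·5+4·0 = 15 | 5·3 = 15
R: 3·2+4·1 = 10 | 5·2 = 10
X: 3·5+4·5 = 35 | 5·7 = 35
gcd(3,4,5) = 1

Coefficients: [3, 4, 5]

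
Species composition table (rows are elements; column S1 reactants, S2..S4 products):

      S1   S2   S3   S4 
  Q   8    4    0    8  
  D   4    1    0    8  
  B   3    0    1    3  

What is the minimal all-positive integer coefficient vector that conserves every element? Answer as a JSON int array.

Q: 3·8 = 24 | 4·4+6·0+1·8 = 24
D: 3·4 = 12 | 4·1+6·0+1·8 = 12
B: 3·3 = 9 | 4·0+6·1+1·3 = 9
gcd(3,4,6,1) = 1

Coefficients: [3, 4, 6, 1]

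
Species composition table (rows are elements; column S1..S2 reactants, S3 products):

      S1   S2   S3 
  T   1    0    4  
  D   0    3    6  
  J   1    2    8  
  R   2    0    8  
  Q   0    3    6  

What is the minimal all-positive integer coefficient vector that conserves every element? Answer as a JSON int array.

T: 4·1+2·0 = 4 | 1·4 = 4
D: 4·0+2·3 = 6 | 1·6 = 6
J: 4·1+2·2 = 8 | 1·8 = 8
R: 4·2+2·0 = 8 | 1·8 = 8
Q: 4·0+2·3 = 6 | 1·6 = 6
gcd(4,2,1) = 1

Coefficients: [4, 2, 1]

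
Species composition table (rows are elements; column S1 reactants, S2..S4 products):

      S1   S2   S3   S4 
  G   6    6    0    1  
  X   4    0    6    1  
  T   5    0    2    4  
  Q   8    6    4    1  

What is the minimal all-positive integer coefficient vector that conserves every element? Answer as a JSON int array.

G: 6·6 = 36 | 5·6+3·0+6·1 = 36
X: 6·4 = 24 | 5·0+3·6+6·1 = 24
T: 6·5 = 30 | 5·0+3·2+6·4 = 30
Q: 6·8 = 48 | 5·6+3·4+6·1 = 48
gcd(6,5,3,6) = 1

Coefficients: [6, 5, 3, 6]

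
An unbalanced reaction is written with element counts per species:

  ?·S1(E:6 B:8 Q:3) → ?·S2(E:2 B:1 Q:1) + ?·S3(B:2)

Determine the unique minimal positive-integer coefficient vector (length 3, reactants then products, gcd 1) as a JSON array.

E: 2·6 = 12 | 6·2+5·0 = 12
B: 2·8 = 16 | 6·1+5·2 = 16
Q: 2·3 = 6 | 6·1+5·0 = 6
gcd(2,6,5) = 1

Coefficients: [2, 6, 5]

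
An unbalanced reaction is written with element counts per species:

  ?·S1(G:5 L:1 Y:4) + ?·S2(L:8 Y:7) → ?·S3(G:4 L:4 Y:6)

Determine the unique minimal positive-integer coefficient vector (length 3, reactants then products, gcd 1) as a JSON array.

G: 4·5+2·0 = 20 | 5·4 = 20
L: 4·1+2·8 = 20 | 5·4 = 20
Y: 4·4+2·7 = 30 | 5·6 = 30
gcd(4,2,5) = 1

Coefficients: [4, 2, 5]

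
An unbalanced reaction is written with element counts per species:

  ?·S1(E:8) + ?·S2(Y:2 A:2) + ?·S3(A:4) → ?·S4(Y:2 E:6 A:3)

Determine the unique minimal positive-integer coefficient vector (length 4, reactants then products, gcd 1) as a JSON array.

Coefficients: [3, 4, 1, 4]

Y: 3·0+4·2+1·0 = 8 | 4·2 = 8
E: 3·8+4·0+1·0 = 24 | 4·6 = 24
A: 3·0+4·2+1·4 = 12 | 4·3 = 12
gcd(3,4,1,4) = 1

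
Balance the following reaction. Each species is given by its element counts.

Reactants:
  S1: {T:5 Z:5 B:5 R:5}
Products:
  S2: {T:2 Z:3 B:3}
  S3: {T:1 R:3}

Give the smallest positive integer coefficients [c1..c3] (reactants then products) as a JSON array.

Coefficients: [3, 5, 5]

T: 3·5 = 15 | 5·2+5·1 = 15
Z: 3·5 = 15 | 5·3+5·0 = 15
B: 3·5 = 15 | 5·3+5·0 = 15
R: 3·5 = 15 | 5·0+5·3 = 15
gcd(3,5,5) = 1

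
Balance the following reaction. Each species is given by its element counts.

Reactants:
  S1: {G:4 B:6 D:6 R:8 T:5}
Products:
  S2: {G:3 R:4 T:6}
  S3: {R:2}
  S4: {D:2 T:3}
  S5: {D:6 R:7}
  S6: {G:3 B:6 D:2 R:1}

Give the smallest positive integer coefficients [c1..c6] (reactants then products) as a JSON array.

Coefficients: [3, 1, 5, 3, 1, 3]

G: 3·4 = 12 | 1·3+5·0+3·0+1·0+3·3 = 12
B: 3·6 = 18 | 1·0+5·0+3·0+1·0+3·6 = 18
D: 3·6 = 18 | 1·0+5·0+3·2+1·6+3·2 = 18
R: 3·8 = 24 | 1·4+5·2+3·0+1·7+3·1 = 24
T: 3·5 = 15 | 1·6+5·0+3·3+1·0+3·0 = 15
gcd(3,1,5,3,1,3) = 1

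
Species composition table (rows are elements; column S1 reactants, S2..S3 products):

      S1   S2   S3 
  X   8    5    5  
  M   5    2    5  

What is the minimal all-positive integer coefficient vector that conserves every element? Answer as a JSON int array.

X: 5·8 = 40 | 5·5+3·5 = 40
M: 5·5 = 25 | 5·2+3·5 = 25
gcd(5,5,3) = 1

Coefficients: [5, 5, 3]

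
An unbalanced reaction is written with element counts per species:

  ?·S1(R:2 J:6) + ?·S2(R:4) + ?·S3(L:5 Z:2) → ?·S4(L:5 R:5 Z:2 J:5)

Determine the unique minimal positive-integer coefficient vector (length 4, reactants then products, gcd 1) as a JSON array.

L: 5·0+5·0+6·5 = 30 | 6·5 = 30
R: 5·2+5·4+6·0 = 30 | 6·5 = 30
Z: 5·0+5·0+6·2 = 12 | 6·2 = 12
J: 5·6+5·0+6·0 = 30 | 6·5 = 30
gcd(5,5,6,6) = 1

Coefficients: [5, 5, 6, 6]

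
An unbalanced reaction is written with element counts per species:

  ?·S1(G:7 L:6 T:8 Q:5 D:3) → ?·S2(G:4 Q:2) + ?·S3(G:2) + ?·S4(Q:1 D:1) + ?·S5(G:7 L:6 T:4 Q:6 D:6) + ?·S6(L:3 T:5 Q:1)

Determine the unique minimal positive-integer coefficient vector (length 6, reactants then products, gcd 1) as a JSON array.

G: 3·7 = 21 | 1·4+5·2+3·0+1·7+4·0 = 21
L: 3·6 = 18 | 1·0+5·0+3·0+1·6+4·3 = 18
T: 3·8 = 24 | 1·0+5·0+3·0+1·4+4·5 = 24
Q: 3·5 = 15 | 1·2+5·0+3·1+1·6+4·1 = 15
D: 3·3 = 9 | 1·0+5·0+3·1+1·6+4·0 = 9
gcd(3,1,5,3,1,4) = 1

Coefficients: [3, 1, 5, 3, 1, 4]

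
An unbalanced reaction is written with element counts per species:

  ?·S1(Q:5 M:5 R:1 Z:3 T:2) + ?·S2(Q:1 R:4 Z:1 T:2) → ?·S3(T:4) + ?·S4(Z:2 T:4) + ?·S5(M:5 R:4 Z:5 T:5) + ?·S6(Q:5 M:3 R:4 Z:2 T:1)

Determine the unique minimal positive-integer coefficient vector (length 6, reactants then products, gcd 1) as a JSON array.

Q: 4·5+5·1 = 25 | 1·0+1·0+1·0+5·5 = 25
M: 4·5+5·0 = 20 | 1·0+1·0+1·5+5·3 = 20
R: 4·1+5·4 = 24 | 1·0+1·0+1·4+5·4 = 24
Z: 4·3+5·1 = 17 | 1·0+1·2+1·5+5·2 = 17
T: 4·2+5·2 = 18 | 1·4+1·4+1·5+5·1 = 18
gcd(4,5,1,1,1,5) = 1

Coefficients: [4, 5, 1, 1, 1, 5]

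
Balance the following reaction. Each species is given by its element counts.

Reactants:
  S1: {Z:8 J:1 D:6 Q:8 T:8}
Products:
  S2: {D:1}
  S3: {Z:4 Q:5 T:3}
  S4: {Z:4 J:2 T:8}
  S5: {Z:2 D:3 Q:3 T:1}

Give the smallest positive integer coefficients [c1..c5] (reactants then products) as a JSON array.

Coefficients: [2, 6, 2, 1, 2]

Z: 2·8 = 16 | 6·0+2·4+1·4+2·2 = 16
J: 2·1 = 2 | 6·0+2·0+1·2+2·0 = 2
D: 2·6 = 12 | 6·1+2·0+1·0+2·3 = 12
Q: 2·8 = 16 | 6·0+2·5+1·0+2·3 = 16
T: 2·8 = 16 | 6·0+2·3+1·8+2·1 = 16
gcd(2,6,2,1,2) = 1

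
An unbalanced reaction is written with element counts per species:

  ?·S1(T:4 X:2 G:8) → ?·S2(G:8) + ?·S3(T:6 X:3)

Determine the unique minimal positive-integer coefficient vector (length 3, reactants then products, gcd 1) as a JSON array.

Coefficients: [3, 3, 2]

T: 3·4 = 12 | 3·0+2·6 = 12
X: 3·2 = 6 | 3·0+2·3 = 6
G: 3·8 = 24 | 3·8+2·0 = 24
gcd(3,3,2) = 1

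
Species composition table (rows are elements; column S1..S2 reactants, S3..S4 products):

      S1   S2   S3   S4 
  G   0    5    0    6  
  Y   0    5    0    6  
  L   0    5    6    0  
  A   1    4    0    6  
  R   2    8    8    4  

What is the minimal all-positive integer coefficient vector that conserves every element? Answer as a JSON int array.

G: 6·0+6·5 = 30 | 5·0+5·6 = 30
Y: 6·0+6·5 = 30 | 5·0+5·6 = 30
L: 6·0+6·5 = 30 | 5·6+5·0 = 30
A: 6·1+6·4 = 30 | 5·0+5·6 = 30
R: 6·2+6·8 = 60 | 5·8+5·4 = 60
gcd(6,6,5,5) = 1

Coefficients: [6, 6, 5, 5]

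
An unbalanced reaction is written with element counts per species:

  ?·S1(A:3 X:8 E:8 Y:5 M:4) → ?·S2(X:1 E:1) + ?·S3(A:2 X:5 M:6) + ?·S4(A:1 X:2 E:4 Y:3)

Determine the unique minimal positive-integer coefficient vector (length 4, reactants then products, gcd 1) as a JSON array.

Coefficients: [3, 4, 2, 5]

A: 3·3 = 9 | 4·0+2·2+5·1 = 9
X: 3·8 = 24 | 4·1+2·5+5·2 = 24
E: 3·8 = 24 | 4·1+2·0+5·4 = 24
Y: 3·5 = 15 | 4·0+2·0+5·3 = 15
M: 3·4 = 12 | 4·0+2·6+5·0 = 12
gcd(3,4,2,5) = 1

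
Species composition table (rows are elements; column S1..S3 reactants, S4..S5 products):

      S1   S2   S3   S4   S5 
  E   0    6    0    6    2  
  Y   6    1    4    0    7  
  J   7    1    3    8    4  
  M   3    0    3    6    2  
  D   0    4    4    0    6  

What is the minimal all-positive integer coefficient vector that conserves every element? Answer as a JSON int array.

Coefficients: [3, 4, 5, 2, 6]

E: 3·0+4·6+5·0 = 24 | 2·6+6·2 = 24
Y: 3·6+4·1+5·4 = 42 | 2·0+6·7 = 42
J: 3·7+4·1+5·3 = 40 | 2·8+6·4 = 40
M: 3·3+4·0+5·3 = 24 | 2·6+6·2 = 24
D: 3·0+4·4+5·4 = 36 | 2·0+6·6 = 36
gcd(3,4,5,2,6) = 1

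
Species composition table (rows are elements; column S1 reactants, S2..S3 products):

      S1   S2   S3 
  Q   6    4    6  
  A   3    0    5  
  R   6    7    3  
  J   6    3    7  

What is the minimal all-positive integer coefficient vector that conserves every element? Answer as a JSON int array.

Coefficients: [5, 3, 3]

Q: 5·6 = 30 | 3·4+3·6 = 30
A: 5·3 = 15 | 3·0+3·5 = 15
R: 5·6 = 30 | 3·7+3·3 = 30
J: 5·6 = 30 | 3·3+3·7 = 30
gcd(5,3,3) = 1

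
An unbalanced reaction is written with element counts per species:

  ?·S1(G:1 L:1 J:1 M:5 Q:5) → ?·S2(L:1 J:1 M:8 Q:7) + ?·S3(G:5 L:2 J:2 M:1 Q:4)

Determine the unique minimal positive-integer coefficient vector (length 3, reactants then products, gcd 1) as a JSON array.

G: 5·1 = 5 | 3·0+1·5 = 5
L: 5·1 = 5 | 3·1+1·2 = 5
J: 5·1 = 5 | 3·1+1·2 = 5
M: 5·5 = 25 | 3·8+1·1 = 25
Q: 5·5 = 25 | 3·7+1·4 = 25
gcd(5,3,1) = 1

Coefficients: [5, 3, 1]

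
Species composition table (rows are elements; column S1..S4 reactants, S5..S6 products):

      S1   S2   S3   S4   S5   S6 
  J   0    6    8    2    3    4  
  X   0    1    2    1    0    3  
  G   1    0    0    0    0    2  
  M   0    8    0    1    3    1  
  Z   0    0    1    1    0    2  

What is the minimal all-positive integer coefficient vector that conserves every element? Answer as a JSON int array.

J: 6·0+2·6+1·8+5·2 = 30 | 6·3+3·4 = 30
X: 6·0+2·1+1·2+5·1 = 9 | 6·0+3·3 = 9
G: 6·1+2·0+1·0+5·0 = 6 | 6·0+3·2 = 6
M: 6·0+2·8+1·0+5·1 = 21 | 6·3+3·1 = 21
Z: 6·0+2·0+1·1+5·1 = 6 | 6·0+3·2 = 6
gcd(6,2,1,5,6,3) = 1

Coefficients: [6, 2, 1, 5, 6, 3]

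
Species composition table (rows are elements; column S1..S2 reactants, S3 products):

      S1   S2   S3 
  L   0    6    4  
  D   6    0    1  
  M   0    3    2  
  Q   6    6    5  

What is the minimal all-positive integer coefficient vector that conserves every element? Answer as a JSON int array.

Coefficients: [1, 4, 6]

L: 1·0+4·6 = 24 | 6·4 = 24
D: 1·6+4·0 = 6 | 6·1 = 6
M: 1·0+4·3 = 12 | 6·2 = 12
Q: 1·6+4·6 = 30 | 6·5 = 30
gcd(1,4,6) = 1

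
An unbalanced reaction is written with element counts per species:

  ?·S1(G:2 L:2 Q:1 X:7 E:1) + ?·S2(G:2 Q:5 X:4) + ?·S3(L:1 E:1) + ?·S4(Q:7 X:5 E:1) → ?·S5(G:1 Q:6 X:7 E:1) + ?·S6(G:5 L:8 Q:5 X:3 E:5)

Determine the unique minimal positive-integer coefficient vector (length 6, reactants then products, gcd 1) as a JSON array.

G: 1·2+3·2+6·0+1·0 = 8 | 3·1+1·5 = 8
L: 1·2+3·0+6·1+1·0 = 8 | 3·0+1·8 = 8
Q: 1·1+3·5+6·0+1·7 = 23 | 3·6+1·5 = 23
X: 1·7+3·4+6·0+1·5 = 24 | 3·7+1·3 = 24
E: 1·1+3·0+6·1+1·1 = 8 | 3·1+1·5 = 8
gcd(1,3,6,1,3,1) = 1

Coefficients: [1, 3, 6, 1, 3, 1]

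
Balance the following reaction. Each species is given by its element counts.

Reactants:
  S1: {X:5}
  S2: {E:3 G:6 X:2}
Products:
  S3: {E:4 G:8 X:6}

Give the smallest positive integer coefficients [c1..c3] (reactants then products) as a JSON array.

E: 2·0+4·3 = 12 | 3·4 = 12
G: 2·0+4·6 = 24 | 3·8 = 24
X: 2·5+4·2 = 18 | 3·6 = 18
gcd(2,4,3) = 1

Coefficients: [2, 4, 3]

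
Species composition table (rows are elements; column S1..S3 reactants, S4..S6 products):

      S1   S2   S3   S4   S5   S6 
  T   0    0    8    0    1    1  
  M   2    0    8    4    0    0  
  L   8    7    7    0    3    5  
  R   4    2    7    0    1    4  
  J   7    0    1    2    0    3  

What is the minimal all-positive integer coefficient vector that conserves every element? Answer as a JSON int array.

T: 2·0+1·0+1·8 = 8 | 3·0+5·1+3·1 = 8
M: 2·2+1·0+1·8 = 12 | 3·4+5·0+3·0 = 12
L: 2·8+1·7+1·7 = 30 | 3·0+5·3+3·5 = 30
R: 2·4+1·2+1·7 = 17 | 3·0+5·1+3·4 = 17
J: 2·7+1·0+1·1 = 15 | 3·2+5·0+3·3 = 15
gcd(2,1,1,3,5,3) = 1

Coefficients: [2, 1, 1, 3, 5, 3]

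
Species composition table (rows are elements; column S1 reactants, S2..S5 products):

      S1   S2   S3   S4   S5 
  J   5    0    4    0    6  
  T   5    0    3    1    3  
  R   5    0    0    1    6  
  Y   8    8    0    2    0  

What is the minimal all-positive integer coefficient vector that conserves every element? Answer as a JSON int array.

Coefficients: [2, 1, 1, 4, 1]

J: 2·5 = 10 | 1·0+1·4+4·0+1·6 = 10
T: 2·5 = 10 | 1·0+1·3+4·1+1·3 = 10
R: 2·5 = 10 | 1·0+1·0+4·1+1·6 = 10
Y: 2·8 = 16 | 1·8+1·0+4·2+1·0 = 16
gcd(2,1,1,4,1) = 1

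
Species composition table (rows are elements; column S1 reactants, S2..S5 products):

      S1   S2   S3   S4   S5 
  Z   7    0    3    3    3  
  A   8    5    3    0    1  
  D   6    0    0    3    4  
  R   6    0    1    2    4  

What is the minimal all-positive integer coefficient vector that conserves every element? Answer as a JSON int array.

Coefficients: [3, 3, 2, 2, 3]

Z: 3·7 = 21 | 3·0+2·3+2·3+3·3 = 21
A: 3·8 = 24 | 3·5+2·3+2·0+3·1 = 24
D: 3·6 = 18 | 3·0+2·0+2·3+3·4 = 18
R: 3·6 = 18 | 3·0+2·1+2·2+3·4 = 18
gcd(3,3,2,2,3) = 1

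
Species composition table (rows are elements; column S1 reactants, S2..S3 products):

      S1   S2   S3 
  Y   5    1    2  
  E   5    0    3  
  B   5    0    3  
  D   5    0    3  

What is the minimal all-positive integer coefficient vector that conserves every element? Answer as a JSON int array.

Coefficients: [3, 5, 5]

Y: 3·5 = 15 | 5·1+5·2 = 15
E: 3·5 = 15 | 5·0+5·3 = 15
B: 3·5 = 15 | 5·0+5·3 = 15
D: 3·5 = 15 | 5·0+5·3 = 15
gcd(3,5,5) = 1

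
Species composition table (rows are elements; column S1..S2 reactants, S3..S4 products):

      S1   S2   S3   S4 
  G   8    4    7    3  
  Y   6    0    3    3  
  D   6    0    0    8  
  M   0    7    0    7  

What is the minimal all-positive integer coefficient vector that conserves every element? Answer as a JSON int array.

G: 4·8+3·4 = 44 | 5·7+3·3 = 44
Y: 4·6+3·0 = 24 | 5·3+3·3 = 24
D: 4·6+3·0 = 24 | 5·0+3·8 = 24
M: 4·0+3·7 = 21 | 5·0+3·7 = 21
gcd(4,3,5,3) = 1

Coefficients: [4, 3, 5, 3]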